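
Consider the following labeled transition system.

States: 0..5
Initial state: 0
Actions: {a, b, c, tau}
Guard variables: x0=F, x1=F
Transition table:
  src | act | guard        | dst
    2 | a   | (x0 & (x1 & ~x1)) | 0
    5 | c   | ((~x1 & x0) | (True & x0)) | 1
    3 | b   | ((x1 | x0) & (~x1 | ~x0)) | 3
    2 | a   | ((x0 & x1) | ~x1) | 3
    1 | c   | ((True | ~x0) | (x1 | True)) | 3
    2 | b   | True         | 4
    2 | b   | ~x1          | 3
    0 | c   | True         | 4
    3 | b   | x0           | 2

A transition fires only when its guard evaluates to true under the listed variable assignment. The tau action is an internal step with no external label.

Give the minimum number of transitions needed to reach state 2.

Answer: UNREACHABLE

Trace:
Breadth-first toward 2:
  L0 = {0}
  L1 = {4}
2 never appears.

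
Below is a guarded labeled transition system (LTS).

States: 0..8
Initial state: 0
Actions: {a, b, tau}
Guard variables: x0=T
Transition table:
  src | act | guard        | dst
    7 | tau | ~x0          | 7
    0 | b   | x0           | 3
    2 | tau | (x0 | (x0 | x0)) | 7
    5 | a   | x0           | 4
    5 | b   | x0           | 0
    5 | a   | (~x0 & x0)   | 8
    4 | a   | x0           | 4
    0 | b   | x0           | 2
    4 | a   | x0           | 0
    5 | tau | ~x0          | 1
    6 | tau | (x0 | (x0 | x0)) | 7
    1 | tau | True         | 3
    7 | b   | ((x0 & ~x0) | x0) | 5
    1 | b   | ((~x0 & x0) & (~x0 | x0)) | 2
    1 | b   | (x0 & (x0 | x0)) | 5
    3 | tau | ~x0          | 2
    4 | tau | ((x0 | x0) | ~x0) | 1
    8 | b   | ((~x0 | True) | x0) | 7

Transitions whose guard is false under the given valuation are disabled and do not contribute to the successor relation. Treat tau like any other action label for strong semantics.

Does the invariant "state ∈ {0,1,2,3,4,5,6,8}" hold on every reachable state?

Allowed set {0,1,2,3,4,5,6,8}
Reachable = {0,1,2,3,4,5,7}
  0: safe
  1: safe
  2: safe
  3: safe
  4: safe
  5: safe
  7: outside
reach 7 via b·tau — violates

Answer: INVARIANT VIOLATED at state 7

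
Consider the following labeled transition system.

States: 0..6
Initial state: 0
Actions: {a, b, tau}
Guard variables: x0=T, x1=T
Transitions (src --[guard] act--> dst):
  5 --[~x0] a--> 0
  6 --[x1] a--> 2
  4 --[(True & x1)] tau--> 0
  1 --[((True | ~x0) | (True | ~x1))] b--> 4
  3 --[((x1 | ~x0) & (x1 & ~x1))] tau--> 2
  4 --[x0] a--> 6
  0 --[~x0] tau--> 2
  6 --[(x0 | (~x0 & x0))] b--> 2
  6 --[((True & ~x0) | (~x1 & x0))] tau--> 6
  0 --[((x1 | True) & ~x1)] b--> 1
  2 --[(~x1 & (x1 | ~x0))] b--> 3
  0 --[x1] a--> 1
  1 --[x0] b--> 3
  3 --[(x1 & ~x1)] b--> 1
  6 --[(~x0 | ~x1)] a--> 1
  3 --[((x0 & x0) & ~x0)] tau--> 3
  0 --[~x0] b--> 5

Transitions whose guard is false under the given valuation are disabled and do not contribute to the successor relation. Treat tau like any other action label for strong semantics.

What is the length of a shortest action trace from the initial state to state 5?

Answer: UNREACHABLE

Working:
Breadth-first toward 5:
  Layer 0: {0}
  Layer 1: {1}
  Layer 2: {3,4}
  Layer 3: {6}
  Layer 4: {2}
5 never appears.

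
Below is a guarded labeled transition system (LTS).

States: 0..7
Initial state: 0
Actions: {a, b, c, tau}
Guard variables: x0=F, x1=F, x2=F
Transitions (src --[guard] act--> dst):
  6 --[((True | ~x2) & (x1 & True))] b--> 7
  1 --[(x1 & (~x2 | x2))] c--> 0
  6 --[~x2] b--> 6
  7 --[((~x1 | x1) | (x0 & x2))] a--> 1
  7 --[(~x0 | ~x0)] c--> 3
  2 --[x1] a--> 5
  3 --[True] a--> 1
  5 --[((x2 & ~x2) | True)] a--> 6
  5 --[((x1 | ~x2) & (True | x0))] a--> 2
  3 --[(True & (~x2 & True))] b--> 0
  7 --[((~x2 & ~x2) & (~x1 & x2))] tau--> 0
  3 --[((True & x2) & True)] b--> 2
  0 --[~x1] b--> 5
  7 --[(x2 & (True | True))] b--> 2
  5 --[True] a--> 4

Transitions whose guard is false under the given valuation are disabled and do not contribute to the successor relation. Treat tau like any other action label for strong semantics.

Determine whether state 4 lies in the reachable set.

Answer: REACHABLE

Analysis:
After dropping false guards: 9 live edges.
L0 = {0}
L1 = {5}  cumulative {0,5}
L2 = {2,4,6}  cumulative {0,2,4,5,6}
Reach set: {0,2,4,5,6}
witness 4: b·a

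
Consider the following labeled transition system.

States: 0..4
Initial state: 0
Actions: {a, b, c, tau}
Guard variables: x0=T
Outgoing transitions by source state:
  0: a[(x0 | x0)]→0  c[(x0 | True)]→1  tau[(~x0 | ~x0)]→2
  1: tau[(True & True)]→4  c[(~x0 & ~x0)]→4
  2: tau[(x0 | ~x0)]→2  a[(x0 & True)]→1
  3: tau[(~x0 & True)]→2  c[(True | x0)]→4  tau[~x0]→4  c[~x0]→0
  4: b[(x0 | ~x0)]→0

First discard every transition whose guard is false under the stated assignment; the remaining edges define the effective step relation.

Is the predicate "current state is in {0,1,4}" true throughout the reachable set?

Answer: INVARIANT HOLDS

Working:
Safe = {0,1,4}
Reach set: {0,1,4}
  0: safe
  1: safe
  4: safe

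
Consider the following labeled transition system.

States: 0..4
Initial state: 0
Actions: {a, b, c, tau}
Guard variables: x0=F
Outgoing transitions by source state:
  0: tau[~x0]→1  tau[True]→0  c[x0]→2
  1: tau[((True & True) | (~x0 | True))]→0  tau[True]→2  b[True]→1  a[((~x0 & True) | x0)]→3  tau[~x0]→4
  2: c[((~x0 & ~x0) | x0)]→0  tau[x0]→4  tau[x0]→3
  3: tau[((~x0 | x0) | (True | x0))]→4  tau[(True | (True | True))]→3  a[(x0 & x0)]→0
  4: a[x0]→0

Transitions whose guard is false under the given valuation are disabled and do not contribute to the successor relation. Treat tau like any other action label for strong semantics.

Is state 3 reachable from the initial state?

10 transition(s) survive guard evaluation.
depth 0: {0}
depth 1: {1}  total {0,1}
depth 2: {2,3,4}  total {0,1,2,3,4}
R = {0,1,2,3,4}
trace reaching 3: tau·a

Answer: REACHABLE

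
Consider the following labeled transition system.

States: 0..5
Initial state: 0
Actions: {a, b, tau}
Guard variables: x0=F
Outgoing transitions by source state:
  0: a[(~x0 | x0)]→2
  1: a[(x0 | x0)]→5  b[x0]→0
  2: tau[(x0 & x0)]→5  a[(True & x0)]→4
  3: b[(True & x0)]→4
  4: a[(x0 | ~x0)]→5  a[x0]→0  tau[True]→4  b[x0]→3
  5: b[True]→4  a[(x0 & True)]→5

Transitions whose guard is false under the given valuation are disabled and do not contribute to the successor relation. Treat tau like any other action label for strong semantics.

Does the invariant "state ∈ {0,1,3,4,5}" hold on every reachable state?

Answer: INVARIANT VIOLATED at state 2

Trace:
Safe = {0,1,3,4,5}
R = {0,2}
  0: ok
  2: VIOLATES
reach 2 via a — violates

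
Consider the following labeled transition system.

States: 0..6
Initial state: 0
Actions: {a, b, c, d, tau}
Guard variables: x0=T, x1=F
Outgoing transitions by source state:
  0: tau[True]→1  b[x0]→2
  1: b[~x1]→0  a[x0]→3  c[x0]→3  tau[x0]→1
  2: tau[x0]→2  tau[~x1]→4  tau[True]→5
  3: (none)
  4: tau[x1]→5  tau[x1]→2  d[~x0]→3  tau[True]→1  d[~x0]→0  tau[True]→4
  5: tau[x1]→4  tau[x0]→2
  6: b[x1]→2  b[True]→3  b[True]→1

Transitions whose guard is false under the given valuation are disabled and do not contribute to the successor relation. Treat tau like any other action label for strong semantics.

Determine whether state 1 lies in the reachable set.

Answer: REACHABLE

Analysis:
After dropping false guards: 14 live edges.
L0 = {0}
L1 = {1,2}  total {0,1,2}
L2 = {3,4,5}  total {0,1,2,3,4,5}
Reachable = {0,1,2,3,4,5}
trace reaching 1: tau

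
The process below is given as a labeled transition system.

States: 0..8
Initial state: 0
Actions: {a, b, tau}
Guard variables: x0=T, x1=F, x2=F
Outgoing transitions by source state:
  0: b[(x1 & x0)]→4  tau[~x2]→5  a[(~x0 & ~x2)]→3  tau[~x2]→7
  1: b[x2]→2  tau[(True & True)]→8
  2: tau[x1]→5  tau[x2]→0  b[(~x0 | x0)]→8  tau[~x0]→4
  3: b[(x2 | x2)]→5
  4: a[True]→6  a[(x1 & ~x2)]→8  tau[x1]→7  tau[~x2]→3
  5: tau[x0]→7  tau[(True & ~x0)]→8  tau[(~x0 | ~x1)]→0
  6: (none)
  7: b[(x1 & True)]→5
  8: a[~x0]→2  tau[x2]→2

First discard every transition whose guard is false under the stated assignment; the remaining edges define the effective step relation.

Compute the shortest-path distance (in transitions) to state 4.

Answer: UNREACHABLE

Analysis:
Layered search for 4:
  depth 0: {0}
  depth 1: {5,7}
4 never appears.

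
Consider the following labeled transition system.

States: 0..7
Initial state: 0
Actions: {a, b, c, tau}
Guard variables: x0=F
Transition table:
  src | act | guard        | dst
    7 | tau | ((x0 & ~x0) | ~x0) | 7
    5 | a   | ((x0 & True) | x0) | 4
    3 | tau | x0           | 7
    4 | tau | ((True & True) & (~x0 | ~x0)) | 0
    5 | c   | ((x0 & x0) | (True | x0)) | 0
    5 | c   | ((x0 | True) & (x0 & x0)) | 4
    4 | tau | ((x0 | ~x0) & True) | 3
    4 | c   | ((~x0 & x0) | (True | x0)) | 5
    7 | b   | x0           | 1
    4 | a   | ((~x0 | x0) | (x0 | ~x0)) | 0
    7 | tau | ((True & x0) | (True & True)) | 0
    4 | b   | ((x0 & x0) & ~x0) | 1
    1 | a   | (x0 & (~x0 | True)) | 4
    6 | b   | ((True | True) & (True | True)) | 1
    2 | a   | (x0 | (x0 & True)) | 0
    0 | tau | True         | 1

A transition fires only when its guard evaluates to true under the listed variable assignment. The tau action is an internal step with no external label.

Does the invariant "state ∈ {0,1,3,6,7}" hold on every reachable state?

Inv-set: {0,1,3,6,7}
Reachable = {0,1}
  0: safe
  1: safe

Answer: INVARIANT HOLDS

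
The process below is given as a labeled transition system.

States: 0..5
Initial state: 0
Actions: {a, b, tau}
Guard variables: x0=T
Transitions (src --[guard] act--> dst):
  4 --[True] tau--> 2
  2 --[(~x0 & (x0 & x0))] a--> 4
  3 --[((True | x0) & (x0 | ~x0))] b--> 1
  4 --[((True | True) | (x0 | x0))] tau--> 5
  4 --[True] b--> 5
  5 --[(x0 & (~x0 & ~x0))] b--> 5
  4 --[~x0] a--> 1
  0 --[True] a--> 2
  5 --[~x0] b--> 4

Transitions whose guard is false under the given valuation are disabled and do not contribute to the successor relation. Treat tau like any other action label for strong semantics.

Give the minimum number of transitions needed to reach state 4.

Breadth-first toward 4:
  L0 = {0}
  L1 = {2}
4 never appears.

Answer: UNREACHABLE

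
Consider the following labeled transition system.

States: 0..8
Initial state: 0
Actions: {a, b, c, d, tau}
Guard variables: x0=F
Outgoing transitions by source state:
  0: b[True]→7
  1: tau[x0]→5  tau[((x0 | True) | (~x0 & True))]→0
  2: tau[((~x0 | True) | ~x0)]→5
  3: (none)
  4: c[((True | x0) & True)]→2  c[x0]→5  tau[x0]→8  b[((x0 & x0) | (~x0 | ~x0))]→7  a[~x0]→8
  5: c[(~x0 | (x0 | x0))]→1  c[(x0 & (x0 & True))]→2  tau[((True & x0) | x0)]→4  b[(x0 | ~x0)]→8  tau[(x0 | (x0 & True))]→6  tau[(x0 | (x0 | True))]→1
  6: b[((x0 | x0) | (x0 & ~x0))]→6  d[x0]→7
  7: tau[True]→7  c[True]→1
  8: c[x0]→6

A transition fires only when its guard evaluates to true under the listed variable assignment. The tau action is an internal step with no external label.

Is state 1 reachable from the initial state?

Answer: REACHABLE

Analysis:
11 transition(s) survive guard evaluation.
Layer 0: {0}
Layer 1: {7}  now seen {0,7}
Layer 2: {1}  now seen {0,1,7}
Reachable = {0,1,7}
trace reaching 1: b·c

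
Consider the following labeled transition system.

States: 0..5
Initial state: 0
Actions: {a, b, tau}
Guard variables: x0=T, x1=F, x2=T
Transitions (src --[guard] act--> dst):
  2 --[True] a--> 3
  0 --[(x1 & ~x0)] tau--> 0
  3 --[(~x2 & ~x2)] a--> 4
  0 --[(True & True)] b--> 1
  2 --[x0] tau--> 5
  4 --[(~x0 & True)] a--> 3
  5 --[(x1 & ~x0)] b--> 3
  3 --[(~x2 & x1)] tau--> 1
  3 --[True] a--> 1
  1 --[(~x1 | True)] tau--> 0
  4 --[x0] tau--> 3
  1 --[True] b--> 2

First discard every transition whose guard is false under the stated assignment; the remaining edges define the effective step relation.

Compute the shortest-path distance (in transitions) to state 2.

BFS to 2:
  depth 0: {0}
  depth 1: {1}
  depth 2: {2}
first hit 2 at d=2 via b·b

Answer: 2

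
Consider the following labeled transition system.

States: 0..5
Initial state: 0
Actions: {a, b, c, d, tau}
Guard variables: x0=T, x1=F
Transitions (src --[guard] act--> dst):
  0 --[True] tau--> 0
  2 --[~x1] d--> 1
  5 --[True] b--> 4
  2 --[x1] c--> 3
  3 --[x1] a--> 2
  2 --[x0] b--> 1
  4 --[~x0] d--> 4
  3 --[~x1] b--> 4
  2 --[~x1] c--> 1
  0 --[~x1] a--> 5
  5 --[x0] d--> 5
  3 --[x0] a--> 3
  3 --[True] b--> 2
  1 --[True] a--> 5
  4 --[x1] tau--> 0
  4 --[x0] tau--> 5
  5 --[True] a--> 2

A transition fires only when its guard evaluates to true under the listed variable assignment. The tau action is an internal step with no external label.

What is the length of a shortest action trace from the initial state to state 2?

Answer: 2

Working:
Layered search for 2:
  L0 = {0}
  L1 = {5}
  L2 = {2,4}
depth(2)=2, e.g. a·a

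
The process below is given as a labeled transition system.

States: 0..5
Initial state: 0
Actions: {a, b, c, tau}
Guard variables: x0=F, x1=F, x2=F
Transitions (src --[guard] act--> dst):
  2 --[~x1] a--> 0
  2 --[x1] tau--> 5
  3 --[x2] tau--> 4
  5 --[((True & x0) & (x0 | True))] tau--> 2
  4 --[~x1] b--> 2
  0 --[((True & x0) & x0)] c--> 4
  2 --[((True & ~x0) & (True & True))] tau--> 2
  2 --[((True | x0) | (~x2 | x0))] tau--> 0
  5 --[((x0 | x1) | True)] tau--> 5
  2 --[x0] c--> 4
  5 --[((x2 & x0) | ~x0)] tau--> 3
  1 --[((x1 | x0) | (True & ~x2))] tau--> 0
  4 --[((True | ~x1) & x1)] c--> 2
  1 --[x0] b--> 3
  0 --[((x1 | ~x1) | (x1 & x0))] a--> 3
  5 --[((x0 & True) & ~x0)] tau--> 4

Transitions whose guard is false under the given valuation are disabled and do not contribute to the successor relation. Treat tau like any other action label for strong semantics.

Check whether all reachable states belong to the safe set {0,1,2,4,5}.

Answer: INVARIANT VIOLATED at state 3

Analysis:
Safe = {0,1,2,4,5}
Reach set: {0,3}
  0: ok
  3: ✗ unsafe
counterexample path to 3: a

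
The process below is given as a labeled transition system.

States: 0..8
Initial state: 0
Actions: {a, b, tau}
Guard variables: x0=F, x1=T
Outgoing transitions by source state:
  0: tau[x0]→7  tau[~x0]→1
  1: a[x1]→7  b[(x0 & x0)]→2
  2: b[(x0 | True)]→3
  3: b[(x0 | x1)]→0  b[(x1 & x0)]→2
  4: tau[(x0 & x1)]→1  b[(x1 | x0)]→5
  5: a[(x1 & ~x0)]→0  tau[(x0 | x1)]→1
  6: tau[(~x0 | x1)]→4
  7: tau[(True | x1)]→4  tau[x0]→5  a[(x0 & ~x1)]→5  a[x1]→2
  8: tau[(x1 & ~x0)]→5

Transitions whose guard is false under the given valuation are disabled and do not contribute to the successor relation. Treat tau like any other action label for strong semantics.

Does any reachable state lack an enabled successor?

Answer: DEADLOCK-FREE

Working:
Reachable = {0,1,2,3,4,5,7}
  0: tau→1  [1 out]
  1: a→7  [1 out]
  2: b→3  [1 out]
  3: b→0  [1 out]
  4: b→5  [1 out]
  5: a→0  tau→1  [2 out]
  7: a→2  tau→4  [2 out]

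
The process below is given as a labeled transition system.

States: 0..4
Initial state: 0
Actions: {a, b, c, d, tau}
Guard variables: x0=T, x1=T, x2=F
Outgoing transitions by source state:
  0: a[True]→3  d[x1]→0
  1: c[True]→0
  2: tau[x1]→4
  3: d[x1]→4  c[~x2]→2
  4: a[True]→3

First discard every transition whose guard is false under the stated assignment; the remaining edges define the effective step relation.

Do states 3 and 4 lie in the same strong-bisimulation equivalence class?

Answer: NOT BISIMILAR

Analysis:
Bisimulation quotient by refinement:
  P[0] = {{0,1,2,3,4}}
  P[1] = {{0},{1},{2},{3},{4}}
5 equivalence class(es) (converged in 2)
3∈{3}, 4∈{4}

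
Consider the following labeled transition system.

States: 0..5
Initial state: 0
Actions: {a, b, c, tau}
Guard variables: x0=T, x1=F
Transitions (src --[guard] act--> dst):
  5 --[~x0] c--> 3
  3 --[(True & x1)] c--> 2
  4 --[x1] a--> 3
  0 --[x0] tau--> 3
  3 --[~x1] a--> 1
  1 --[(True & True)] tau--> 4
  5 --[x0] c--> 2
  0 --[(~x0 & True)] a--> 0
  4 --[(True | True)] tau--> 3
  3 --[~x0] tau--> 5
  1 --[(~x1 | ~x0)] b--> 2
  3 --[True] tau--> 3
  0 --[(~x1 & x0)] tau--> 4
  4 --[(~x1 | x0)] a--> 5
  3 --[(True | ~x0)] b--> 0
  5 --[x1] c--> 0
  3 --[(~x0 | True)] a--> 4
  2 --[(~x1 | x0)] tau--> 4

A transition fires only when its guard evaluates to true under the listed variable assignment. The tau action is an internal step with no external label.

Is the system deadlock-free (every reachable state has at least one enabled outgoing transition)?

Reachable = {0,1,2,3,4,5}
  0: tau→3  tau→4  [deg 2]
  1: b→2  tau→4  [deg 2]
  2: tau→4  [deg 1]
  3: a→1  a→4  b→0  tau→3  [deg 4]
  4: a→5  tau→3  [deg 2]
  5: c→2  [deg 1]

Answer: DEADLOCK-FREE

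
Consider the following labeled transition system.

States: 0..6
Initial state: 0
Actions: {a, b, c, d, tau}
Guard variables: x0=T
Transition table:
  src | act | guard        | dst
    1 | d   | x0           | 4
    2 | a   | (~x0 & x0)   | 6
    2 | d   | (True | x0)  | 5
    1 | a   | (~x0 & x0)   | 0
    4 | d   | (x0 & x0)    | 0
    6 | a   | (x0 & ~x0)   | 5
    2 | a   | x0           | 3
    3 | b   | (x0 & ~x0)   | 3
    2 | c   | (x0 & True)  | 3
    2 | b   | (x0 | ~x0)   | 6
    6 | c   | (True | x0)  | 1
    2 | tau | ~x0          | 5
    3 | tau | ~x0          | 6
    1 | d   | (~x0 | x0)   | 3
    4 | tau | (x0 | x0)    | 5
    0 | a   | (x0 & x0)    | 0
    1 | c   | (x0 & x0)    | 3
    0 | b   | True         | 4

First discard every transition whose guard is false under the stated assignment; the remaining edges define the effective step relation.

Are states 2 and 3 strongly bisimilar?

Answer: NOT BISIMILAR

Trace:
Compute ~ classes (split until stable):
  P[0] = {{0,1,2,3,4,5,6}}
  P[1] = {{0},{1},{2},{3,5},{4},{6}}
stable after 2 split(s): 6 block(s)
class of 2: {2}; class of 3: {3,5}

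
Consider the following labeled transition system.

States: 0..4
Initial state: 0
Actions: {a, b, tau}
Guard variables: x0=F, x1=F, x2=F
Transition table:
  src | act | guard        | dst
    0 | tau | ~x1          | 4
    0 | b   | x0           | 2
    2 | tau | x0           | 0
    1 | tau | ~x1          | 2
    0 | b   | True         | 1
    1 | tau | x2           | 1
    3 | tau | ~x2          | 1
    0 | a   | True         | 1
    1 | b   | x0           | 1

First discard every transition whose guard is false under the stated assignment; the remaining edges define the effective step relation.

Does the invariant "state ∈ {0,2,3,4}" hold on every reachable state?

Answer: INVARIANT VIOLATED at state 1

Trace:
Inv-set: {0,2,3,4}
R = {0,1,2,4}
  0: safe
  1: VIOLATES
  2: safe
  4: safe
reach 1 via b — violates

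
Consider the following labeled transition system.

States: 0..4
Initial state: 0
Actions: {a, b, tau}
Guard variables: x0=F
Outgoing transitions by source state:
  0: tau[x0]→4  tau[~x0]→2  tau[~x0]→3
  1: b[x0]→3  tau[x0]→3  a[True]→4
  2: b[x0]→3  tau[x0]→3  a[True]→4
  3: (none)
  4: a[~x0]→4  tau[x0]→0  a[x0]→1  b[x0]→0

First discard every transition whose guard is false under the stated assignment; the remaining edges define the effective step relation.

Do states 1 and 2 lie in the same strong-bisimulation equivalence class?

Refine partition for ~:
  π0 = {{0,1,2,3,4}}
  π1 = {{0},{1,2,4},{3}}
Fixed point at round 2; 3 class(es).
1∈{1,2,4}, 2∈{1,2,4}

Answer: BISIMILAR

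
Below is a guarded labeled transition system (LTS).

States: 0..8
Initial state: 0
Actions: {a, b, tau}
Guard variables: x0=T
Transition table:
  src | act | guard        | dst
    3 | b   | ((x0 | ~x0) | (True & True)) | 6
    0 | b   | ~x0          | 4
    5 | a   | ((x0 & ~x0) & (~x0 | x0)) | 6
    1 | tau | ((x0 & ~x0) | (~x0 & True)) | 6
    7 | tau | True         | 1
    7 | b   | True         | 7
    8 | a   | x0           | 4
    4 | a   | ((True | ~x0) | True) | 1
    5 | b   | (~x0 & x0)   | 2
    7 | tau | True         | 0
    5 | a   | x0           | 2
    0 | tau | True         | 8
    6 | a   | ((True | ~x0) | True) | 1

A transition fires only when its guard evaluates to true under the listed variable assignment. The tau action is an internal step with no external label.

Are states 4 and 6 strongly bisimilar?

Answer: BISIMILAR

Working:
Bisimulation quotient by refinement:
  round 0: {{0,1,2,3,4,5,6,7,8}}
  round 1: {{0},{1,2},{3},{4,5,6,8},{7}}
  round 2: {{0},{1,2},{3},{4,5,6},{7},{8}}
6 equivalence class(es) (converged in 3)
class of 4: {4,5,6}; class of 6: {4,5,6}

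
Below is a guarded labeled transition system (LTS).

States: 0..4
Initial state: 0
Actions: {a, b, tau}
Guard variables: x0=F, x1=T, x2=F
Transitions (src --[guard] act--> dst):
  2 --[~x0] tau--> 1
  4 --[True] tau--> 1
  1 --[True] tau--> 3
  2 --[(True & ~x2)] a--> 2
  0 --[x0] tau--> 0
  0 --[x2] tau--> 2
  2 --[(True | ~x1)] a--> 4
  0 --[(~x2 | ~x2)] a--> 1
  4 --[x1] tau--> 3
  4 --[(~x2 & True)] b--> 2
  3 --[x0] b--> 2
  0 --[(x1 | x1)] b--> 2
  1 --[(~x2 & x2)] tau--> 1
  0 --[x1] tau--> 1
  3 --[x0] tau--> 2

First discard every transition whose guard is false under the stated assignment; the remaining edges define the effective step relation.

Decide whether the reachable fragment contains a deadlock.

Answer: DEADLOCK at state 3

Working:
R = {0,1,2,3,4}
  0: a→1  b→2  tau→1  [deg 3]
  1: tau→3  [deg 1]
  2: a→2  a→4  tau→1  [deg 3]
  3: ∅  [deadlock]
  4: b→2  tau→1  tau→3  [deg 3]
trace reaching 3: a·tau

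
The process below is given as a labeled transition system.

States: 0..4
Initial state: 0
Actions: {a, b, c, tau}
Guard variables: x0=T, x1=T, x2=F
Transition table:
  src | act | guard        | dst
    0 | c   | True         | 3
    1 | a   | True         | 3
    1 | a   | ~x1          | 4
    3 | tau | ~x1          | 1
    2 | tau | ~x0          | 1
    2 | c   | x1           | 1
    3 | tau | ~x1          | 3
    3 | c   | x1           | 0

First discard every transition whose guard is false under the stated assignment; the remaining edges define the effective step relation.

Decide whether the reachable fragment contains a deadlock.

Answer: DEADLOCK-FREE

Analysis:
Reach set: {0,3}
  0: c→3  [1 out]
  3: c→0  [1 out]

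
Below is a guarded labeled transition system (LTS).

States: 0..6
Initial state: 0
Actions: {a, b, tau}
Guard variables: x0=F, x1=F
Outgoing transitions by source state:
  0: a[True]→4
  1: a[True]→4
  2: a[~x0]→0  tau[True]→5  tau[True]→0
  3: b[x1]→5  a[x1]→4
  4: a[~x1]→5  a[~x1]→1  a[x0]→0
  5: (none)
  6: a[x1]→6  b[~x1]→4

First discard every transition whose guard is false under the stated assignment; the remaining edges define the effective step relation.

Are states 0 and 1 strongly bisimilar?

Answer: BISIMILAR

Analysis:
Compute ~ classes (split until stable):
  π0 = {{0,1,2,3,4,5,6}}
  π1 = {{0,1,4},{2},{3,5},{6}}
  π2 = {{0,1},{2},{3,5},{4},{6}}
stable after 3 split(s): 5 block(s)
0∈{0,1}, 1∈{0,1}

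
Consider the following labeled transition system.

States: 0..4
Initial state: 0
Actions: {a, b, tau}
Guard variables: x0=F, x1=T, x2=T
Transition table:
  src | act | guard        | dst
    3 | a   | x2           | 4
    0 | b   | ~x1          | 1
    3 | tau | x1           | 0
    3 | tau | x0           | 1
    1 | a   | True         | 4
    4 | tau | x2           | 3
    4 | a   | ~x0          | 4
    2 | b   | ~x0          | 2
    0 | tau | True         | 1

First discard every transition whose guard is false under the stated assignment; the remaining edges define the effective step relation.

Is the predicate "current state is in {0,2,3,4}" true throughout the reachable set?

Allowed set {0,2,3,4}
Reach set: {0,1,3,4}
  0: ✓
  1: outside
  3: ✓
  4: ✓
counterexample path to 1: tau

Answer: INVARIANT VIOLATED at state 1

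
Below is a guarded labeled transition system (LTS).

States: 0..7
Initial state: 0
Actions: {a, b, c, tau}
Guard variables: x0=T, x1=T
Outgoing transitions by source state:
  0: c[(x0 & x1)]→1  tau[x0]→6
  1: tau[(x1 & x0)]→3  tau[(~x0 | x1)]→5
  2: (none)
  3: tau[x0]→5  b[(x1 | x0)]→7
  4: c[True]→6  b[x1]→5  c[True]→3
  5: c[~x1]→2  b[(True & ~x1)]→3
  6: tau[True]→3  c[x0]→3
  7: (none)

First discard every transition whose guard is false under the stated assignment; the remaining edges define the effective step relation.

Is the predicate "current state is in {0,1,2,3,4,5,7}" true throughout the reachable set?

Inv-set: {0,1,2,3,4,5,7}
Reachable = {0,1,3,5,6,7}
  0: ✓
  1: ✓
  3: ✓
  5: ✓
  6: ✗ unsafe
  7: ✓
witness against invariant: tau → 6

Answer: INVARIANT VIOLATED at state 6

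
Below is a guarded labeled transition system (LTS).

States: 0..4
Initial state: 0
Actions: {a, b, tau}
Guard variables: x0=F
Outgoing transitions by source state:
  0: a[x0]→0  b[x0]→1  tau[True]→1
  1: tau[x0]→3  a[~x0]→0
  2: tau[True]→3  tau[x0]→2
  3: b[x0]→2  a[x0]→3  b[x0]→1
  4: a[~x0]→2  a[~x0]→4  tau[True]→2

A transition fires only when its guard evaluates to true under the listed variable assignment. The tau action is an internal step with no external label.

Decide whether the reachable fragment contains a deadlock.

Reachable = {0,1}
  0: tau→1  [1 out]
  1: a→0  [1 out]

Answer: DEADLOCK-FREE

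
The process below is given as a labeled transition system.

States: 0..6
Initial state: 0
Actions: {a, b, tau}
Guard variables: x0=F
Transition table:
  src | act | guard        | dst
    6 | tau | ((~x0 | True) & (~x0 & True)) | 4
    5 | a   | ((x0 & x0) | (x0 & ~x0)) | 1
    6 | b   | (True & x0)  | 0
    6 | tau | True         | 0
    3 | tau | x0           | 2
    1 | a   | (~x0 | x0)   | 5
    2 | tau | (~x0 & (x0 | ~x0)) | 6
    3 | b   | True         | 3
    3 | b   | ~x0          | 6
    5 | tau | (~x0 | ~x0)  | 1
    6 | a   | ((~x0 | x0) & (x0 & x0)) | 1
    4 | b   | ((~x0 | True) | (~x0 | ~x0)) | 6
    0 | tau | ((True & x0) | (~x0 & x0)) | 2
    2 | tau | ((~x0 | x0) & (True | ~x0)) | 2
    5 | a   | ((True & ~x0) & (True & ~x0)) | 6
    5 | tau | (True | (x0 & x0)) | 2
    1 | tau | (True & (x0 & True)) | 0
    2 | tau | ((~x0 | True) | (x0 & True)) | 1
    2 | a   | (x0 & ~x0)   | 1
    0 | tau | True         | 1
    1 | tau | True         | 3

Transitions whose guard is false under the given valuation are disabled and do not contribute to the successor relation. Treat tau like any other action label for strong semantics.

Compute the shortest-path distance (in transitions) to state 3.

BFS to 3:
  L0 = {0}
  L1 = {1}
  L2 = {3,5}
depth(3)=2, e.g. tau·tau

Answer: 2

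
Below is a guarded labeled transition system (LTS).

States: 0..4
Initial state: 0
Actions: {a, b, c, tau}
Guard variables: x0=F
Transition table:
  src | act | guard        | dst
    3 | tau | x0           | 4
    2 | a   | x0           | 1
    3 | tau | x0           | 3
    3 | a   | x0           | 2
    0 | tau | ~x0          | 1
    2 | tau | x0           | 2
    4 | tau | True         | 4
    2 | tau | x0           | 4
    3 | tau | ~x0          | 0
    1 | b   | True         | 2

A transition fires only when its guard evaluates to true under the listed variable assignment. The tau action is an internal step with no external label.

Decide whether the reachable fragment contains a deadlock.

Answer: DEADLOCK at state 2

Working:
Reach set: {0,1,2}
  0: tau→1  [1 out]
  1: b→2  [1 out]
  2: ∅  [deadlock]
Path to 2: tau·b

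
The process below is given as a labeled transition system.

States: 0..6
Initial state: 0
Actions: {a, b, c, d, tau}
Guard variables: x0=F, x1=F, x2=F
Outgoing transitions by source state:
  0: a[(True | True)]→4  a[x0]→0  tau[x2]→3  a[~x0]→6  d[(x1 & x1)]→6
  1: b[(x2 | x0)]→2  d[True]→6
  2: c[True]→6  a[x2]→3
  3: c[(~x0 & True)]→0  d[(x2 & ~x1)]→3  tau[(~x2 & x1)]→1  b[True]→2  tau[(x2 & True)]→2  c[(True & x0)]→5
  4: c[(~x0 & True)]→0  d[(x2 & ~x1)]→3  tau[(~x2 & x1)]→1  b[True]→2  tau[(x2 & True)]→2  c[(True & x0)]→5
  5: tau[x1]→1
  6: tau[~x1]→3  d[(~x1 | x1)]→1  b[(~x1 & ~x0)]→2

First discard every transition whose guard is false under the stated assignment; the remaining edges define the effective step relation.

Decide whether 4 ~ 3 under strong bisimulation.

Answer: BISIMILAR

Analysis:
Bisimulation quotient by refinement:
  round 0: {{0,1,2,3,4,5,6}}
  round 1: {{0},{1},{2},{3,4},{5},{6}}
stable after 2 split(s): 6 block(s)
[4]={3,4}  [3]={3,4}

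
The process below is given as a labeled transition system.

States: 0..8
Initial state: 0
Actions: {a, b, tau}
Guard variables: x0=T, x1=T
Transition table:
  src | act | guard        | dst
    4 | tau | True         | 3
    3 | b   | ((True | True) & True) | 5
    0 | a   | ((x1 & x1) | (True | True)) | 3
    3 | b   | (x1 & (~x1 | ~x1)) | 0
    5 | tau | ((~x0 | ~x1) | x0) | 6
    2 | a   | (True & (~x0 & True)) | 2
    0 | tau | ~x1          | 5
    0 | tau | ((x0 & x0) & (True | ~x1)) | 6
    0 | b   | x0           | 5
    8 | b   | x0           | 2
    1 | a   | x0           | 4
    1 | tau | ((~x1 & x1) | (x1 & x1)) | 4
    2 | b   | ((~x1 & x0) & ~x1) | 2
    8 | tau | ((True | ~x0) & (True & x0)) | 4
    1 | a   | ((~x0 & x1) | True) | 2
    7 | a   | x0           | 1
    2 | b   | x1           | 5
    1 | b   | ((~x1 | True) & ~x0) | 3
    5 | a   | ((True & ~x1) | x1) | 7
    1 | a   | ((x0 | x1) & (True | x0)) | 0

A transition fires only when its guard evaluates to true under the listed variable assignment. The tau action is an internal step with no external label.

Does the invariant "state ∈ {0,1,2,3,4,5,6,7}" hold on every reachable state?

Answer: INVARIANT HOLDS

Working:
Inv-set: {0,1,2,3,4,5,6,7}
Reach set: {0,1,2,3,4,5,6,7}
  0: safe
  1: safe
  2: safe
  3: safe
  4: safe
  5: safe
  6: safe
  7: safe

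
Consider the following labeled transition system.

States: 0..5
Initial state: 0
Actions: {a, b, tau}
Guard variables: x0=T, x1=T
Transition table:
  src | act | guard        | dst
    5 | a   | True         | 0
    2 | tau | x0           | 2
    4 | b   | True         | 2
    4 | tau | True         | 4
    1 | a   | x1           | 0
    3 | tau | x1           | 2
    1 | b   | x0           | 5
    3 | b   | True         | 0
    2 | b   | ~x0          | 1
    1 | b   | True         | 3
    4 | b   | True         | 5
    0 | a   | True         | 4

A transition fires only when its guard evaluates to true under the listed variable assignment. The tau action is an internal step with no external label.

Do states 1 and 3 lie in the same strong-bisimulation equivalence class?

Compute ~ classes (split until stable):
  round 0: {{0,1,2,3,4,5}}
  round 1: {{0,5},{1},{2},{3,4}}
  round 2: {{0},{1},{2},{3},{4},{5}}
6 equivalence class(es) (converged in 3)
[1]={1}  [3]={3}

Answer: NOT BISIMILAR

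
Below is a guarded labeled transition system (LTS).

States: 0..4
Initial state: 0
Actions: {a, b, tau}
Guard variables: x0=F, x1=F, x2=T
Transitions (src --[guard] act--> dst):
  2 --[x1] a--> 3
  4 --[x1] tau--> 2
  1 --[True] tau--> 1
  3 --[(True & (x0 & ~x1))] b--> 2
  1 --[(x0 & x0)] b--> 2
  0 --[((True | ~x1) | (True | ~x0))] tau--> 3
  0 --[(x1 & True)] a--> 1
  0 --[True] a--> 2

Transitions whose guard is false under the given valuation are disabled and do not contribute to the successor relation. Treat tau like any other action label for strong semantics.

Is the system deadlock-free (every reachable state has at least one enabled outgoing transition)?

Answer: DEADLOCK at state 2

Working:
Reachable = {0,2,3}
  0: a→2  tau→3  [2 out]
  2: ∅  [STUCK]
  3: ∅  [STUCK]
trace reaching 2: a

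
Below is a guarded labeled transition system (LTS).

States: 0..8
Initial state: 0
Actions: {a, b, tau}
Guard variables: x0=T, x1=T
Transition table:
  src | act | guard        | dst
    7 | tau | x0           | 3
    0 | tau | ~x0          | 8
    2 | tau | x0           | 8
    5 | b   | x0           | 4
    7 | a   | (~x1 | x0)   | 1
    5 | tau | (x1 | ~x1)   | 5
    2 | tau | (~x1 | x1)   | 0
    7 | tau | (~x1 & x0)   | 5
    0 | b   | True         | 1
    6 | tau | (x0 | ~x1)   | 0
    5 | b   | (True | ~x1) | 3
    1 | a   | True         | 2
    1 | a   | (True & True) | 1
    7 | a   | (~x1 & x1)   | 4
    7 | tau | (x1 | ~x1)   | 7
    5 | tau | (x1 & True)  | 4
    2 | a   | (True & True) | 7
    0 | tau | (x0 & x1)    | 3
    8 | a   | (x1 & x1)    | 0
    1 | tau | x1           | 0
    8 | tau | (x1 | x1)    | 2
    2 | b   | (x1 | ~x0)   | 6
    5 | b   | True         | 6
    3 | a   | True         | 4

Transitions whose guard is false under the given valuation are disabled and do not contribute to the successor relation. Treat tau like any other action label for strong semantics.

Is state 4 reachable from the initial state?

After dropping false guards: 21 live edges.
L0 = {0}
L1 = {1,3}  total {0,1,3}
L2 = {2,4}  total {0,1,2,3,4}
L3 = {6,7,8}  total {0,1,2,3,4,6,7,8}
Reachable = {0,1,2,3,4,6,7,8}
trace reaching 4: tau·a

Answer: REACHABLE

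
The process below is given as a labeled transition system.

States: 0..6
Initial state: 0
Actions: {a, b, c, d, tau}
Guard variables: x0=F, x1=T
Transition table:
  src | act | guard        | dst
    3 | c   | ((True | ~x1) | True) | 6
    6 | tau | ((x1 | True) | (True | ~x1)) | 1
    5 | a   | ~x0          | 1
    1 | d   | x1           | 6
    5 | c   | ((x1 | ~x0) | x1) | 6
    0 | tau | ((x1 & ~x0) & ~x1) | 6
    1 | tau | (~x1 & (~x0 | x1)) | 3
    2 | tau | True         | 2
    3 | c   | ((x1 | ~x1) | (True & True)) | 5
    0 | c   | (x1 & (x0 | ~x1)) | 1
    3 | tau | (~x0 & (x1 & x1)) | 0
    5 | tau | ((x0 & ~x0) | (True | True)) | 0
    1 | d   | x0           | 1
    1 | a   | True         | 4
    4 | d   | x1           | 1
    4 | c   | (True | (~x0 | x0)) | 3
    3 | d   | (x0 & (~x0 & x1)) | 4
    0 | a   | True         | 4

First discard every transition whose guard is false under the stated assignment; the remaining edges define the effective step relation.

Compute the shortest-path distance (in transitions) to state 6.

BFS to 6:
  L0 = {0}
  L1 = {4}
  L2 = {1,3}
  L3 = {5,6}
6 enters at depth 3; path a·c·c

Answer: 3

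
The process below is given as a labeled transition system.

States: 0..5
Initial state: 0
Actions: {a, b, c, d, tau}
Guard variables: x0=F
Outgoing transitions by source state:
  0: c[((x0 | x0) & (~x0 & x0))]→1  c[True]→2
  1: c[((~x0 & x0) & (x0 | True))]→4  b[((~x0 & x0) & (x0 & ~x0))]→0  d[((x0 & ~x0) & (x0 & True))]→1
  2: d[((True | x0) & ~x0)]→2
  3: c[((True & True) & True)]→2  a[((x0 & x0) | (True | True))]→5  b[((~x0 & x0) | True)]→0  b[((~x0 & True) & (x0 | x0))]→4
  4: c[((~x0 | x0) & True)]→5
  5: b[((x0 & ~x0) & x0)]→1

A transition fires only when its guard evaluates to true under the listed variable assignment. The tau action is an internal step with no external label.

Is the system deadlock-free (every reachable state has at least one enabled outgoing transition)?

R = {0,2}
  0: c→2  [deg 1]
  2: d→2  [deg 1]

Answer: DEADLOCK-FREE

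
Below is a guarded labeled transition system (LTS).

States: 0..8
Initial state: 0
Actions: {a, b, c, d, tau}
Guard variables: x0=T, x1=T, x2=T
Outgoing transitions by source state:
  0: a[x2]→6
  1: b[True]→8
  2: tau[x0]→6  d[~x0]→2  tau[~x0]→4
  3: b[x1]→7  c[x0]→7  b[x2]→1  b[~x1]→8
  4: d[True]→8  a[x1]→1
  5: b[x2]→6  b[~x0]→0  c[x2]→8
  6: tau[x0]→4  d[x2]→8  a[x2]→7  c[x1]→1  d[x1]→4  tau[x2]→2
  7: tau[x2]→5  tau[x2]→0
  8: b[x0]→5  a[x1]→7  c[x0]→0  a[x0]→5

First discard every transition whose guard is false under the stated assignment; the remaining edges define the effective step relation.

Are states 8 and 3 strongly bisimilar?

Refine partition for ~:
  P[0] = {{0,1,2,3,4,5,6,7,8}}
  P[1] = {{0},{1},{2,7},{3,5},{4},{6},{8}}
  P[2] = {{0},{1},{2},{3},{4},{5},{6},{7},{8}}
9 equivalence class(es) (converged in 3)
8∈{8}, 3∈{3}

Answer: NOT BISIMILAR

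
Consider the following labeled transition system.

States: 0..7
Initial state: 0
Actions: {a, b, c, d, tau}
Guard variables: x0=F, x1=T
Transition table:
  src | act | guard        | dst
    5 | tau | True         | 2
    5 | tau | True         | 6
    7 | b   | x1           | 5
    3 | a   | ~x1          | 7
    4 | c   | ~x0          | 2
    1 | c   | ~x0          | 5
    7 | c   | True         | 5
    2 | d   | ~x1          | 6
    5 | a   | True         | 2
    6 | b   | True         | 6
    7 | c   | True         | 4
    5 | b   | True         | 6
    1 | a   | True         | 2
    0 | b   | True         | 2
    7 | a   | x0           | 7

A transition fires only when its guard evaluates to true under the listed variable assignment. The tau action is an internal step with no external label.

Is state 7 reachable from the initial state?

Answer: UNREACHABLE

Working:
12 transition(s) survive guard evaluation.
depth 0: {0}
depth 1: {2}  now seen {0,2}
R = {0,2}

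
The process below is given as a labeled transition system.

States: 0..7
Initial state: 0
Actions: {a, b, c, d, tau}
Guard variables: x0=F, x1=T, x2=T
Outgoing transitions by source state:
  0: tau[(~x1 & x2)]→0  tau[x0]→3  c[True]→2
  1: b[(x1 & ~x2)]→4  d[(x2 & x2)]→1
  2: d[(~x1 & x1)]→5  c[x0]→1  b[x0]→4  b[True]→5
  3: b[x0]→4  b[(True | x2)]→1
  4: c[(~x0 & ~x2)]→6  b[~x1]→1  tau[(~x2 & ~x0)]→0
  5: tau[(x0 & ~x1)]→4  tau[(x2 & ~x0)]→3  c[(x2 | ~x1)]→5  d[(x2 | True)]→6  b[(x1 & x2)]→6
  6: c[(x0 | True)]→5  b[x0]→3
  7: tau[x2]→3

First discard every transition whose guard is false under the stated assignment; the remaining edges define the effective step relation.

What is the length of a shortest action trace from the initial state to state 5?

Layered search for 5:
  L0 = {0}
  L1 = {2}
  L2 = {5}
first hit 5 at d=2 via c·b

Answer: 2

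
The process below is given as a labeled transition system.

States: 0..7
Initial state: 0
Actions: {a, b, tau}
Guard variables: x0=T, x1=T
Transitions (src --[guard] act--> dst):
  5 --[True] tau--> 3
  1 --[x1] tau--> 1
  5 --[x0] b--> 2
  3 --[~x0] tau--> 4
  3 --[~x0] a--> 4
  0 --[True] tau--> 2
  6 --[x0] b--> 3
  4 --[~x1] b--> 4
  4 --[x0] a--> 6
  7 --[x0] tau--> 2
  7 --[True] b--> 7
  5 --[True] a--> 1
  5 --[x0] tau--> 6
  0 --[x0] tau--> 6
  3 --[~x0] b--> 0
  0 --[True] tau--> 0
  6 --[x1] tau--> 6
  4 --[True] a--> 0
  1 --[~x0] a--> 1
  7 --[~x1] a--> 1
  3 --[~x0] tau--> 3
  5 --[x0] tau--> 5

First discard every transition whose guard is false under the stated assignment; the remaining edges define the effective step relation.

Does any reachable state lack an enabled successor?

Reach set: {0,2,3,6}
  0: tau→0  tau→2  tau→6  [3 exit(s)]
  2: ∅  [deadlock]
  3: ∅  [deadlock]
  6: b→3  tau→6  [2 exit(s)]
witness 2: tau

Answer: DEADLOCK at state 2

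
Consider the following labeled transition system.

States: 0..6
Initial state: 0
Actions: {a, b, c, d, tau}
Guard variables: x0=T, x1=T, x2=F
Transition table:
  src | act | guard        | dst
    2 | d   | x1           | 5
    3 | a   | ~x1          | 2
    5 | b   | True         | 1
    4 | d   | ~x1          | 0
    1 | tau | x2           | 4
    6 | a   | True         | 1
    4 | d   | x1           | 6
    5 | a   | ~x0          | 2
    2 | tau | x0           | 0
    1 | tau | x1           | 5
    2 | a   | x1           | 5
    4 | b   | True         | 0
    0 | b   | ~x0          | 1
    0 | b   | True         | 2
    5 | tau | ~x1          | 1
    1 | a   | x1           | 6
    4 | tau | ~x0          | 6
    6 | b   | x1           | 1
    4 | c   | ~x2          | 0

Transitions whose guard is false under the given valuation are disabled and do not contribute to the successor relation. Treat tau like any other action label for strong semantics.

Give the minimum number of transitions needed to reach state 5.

Answer: 2

Analysis:
Layered search for 5:
  Layer 0: {0}
  Layer 1: {2}
  Layer 2: {5}
first hit 5 at d=2 via b·a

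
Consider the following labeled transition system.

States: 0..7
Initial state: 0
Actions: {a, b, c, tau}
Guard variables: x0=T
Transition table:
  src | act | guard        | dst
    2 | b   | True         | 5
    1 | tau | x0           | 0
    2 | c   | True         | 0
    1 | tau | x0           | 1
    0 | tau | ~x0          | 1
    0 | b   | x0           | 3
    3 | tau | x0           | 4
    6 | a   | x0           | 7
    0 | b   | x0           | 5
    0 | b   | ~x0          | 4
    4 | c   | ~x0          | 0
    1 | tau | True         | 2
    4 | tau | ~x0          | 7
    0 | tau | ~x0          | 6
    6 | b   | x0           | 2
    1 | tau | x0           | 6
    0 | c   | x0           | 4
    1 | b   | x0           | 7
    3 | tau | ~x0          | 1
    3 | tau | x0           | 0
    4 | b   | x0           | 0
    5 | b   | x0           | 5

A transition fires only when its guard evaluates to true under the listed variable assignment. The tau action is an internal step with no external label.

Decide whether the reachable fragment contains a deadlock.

Answer: DEADLOCK-FREE

Trace:
R = {0,3,4,5}
  0: b→3  b→5  c→4  [deg 3]
  3: tau→0  tau→4  [deg 2]
  4: b→0  [deg 1]
  5: b→5  [deg 1]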